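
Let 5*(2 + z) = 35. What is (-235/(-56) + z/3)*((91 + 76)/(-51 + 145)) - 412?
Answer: -6341809/15792 ≈ -401.58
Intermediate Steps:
z = 5 (z = -2 + (1/5)*35 = -2 + 7 = 5)
(-235/(-56) + z/3)*((91 + 76)/(-51 + 145)) - 412 = (-235/(-56) + 5/3)*((91 + 76)/(-51 + 145)) - 412 = (-235*(-1/56) + 5*(1/3))*(167/94) - 412 = (235/56 + 5/3)*(167*(1/94)) - 412 = (985/168)*(167/94) - 412 = 164495/15792 - 412 = -6341809/15792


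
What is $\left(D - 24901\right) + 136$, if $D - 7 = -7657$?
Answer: $-32415$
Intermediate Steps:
$D = -7650$ ($D = 7 - 7657 = -7650$)
$\left(D - 24901\right) + 136 = \left(-7650 - 24901\right) + 136 = -32551 + 136 = -32415$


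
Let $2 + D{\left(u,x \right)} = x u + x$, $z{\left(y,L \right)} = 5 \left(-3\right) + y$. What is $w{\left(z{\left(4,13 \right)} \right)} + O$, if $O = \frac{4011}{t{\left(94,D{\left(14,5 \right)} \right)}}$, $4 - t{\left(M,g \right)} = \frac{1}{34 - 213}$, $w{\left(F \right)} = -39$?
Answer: $\frac{230002}{239} \approx 962.35$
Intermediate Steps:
$z{\left(y,L \right)} = -15 + y$
$D{\left(u,x \right)} = -2 + x + u x$ ($D{\left(u,x \right)} = -2 + \left(x u + x\right) = -2 + \left(u x + x\right) = -2 + \left(x + u x\right) = -2 + x + u x$)
$t{\left(M,g \right)} = \frac{717}{179}$ ($t{\left(M,g \right)} = 4 - \frac{1}{34 - 213} = 4 - \frac{1}{-179} = 4 - - \frac{1}{179} = 4 + \frac{1}{179} = \frac{717}{179}$)
$O = \frac{239323}{239}$ ($O = \frac{4011}{\frac{717}{179}} = 4011 \cdot \frac{179}{717} = \frac{239323}{239} \approx 1001.4$)
$w{\left(z{\left(4,13 \right)} \right)} + O = -39 + \frac{239323}{239} = \frac{230002}{239}$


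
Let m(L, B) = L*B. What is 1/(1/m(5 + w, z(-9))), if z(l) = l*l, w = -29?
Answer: -1944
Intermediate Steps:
z(l) = l²
m(L, B) = B*L
1/(1/m(5 + w, z(-9))) = 1/(1/((-9)²*(5 - 29))) = 1/(1/(81*(-24))) = 1/(1/(-1944)) = 1/(-1/1944) = -1944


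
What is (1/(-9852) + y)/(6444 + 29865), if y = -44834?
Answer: -441704569/357716268 ≈ -1.2348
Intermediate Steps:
(1/(-9852) + y)/(6444 + 29865) = (1/(-9852) - 44834)/(6444 + 29865) = (-1/9852 - 44834)/36309 = -441704569/9852*1/36309 = -441704569/357716268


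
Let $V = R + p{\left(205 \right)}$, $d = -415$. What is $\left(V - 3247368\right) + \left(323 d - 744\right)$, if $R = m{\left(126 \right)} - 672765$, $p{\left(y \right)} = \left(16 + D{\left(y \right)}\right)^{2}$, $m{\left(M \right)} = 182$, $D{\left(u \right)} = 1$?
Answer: $-4054451$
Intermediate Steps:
$p{\left(y \right)} = 289$ ($p{\left(y \right)} = \left(16 + 1\right)^{2} = 17^{2} = 289$)
$R = -672583$ ($R = 182 - 672765 = -672583$)
$V = -672294$ ($V = -672583 + 289 = -672294$)
$\left(V - 3247368\right) + \left(323 d - 744\right) = \left(-672294 - 3247368\right) + \left(323 \left(-415\right) - 744\right) = -3919662 - 134789 = -4054451$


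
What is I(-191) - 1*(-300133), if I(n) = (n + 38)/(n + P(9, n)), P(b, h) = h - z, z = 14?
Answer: 13205869/44 ≈ 3.0013e+5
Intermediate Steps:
P(b, h) = -14 + h (P(b, h) = h - 1*14 = h - 14 = -14 + h)
I(n) = (38 + n)/(-14 + 2*n) (I(n) = (n + 38)/(n + (-14 + n)) = (38 + n)/(-14 + 2*n))
I(-191) - 1*(-300133) = (38 - 191)/(2*(-7 - 191)) - 1*(-300133) = (½)*(-153)/(-198) + 300133 = (½)*(-1/198)*(-153) + 300133 = 17/44 + 300133 = 13205869/44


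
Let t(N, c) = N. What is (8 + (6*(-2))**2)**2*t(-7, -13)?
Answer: -161728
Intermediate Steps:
(8 + (6*(-2))**2)**2*t(-7, -13) = (8 + (6*(-2))**2)**2*(-7) = (8 + (-12)**2)**2*(-7) = (8 + 144)**2*(-7) = 152**2*(-7) = 23104*(-7) = -161728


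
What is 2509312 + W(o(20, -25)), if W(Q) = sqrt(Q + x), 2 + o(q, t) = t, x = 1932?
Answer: 2509312 + sqrt(1905) ≈ 2.5094e+6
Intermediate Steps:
o(q, t) = -2 + t
W(Q) = sqrt(1932 + Q) (W(Q) = sqrt(Q + 1932) = sqrt(1932 + Q))
2509312 + W(o(20, -25)) = 2509312 + sqrt(1932 + (-2 - 25)) = 2509312 + sqrt(1932 - 27) = 2509312 + sqrt(1905)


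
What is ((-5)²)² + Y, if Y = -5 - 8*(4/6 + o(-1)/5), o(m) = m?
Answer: 9244/15 ≈ 616.27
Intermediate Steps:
Y = -131/15 (Y = -5 - 8*(4/6 - 1/5) = -5 - 8*(4*(⅙) - 1*⅕) = -5 - 8*(⅔ - ⅕) = -5 - 8*7/15 = -5 - 56/15 = -131/15 ≈ -8.7333)
((-5)²)² + Y = ((-5)²)² - 131/15 = 25² - 131/15 = 625 - 131/15 = 9244/15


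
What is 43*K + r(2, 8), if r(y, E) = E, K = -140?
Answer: -6012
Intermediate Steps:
43*K + r(2, 8) = 43*(-140) + 8 = -6020 + 8 = -6012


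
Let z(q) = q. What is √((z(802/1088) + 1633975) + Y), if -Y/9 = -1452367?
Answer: √271988835522/136 ≈ 3834.7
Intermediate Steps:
Y = 13071303 (Y = -9*(-1452367) = 13071303)
√((z(802/1088) + 1633975) + Y) = √((802/1088 + 1633975) + 13071303) = √((802*(1/1088) + 1633975) + 13071303) = √((401/544 + 1633975) + 13071303) = √(888882801/544 + 13071303) = √(7999671633/544) = √271988835522/136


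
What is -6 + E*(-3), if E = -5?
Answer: 9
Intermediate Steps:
-6 + E*(-3) = -6 - 5*(-3) = -6 + 15 = 9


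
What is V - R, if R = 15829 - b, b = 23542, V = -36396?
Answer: -28683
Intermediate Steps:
R = -7713 (R = 15829 - 1*23542 = 15829 - 23542 = -7713)
V - R = -36396 - 1*(-7713) = -36396 + 7713 = -28683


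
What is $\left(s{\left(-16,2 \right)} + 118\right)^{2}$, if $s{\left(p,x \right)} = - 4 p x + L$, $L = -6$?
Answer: $57600$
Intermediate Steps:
$s{\left(p,x \right)} = -6 - 4 p x$ ($s{\left(p,x \right)} = - 4 p x - 6 = -6 - 4 p x$)
$\left(s{\left(-16,2 \right)} + 118\right)^{2} = \left(\left(-6 - \left(-64\right) 2\right) + 118\right)^{2} = \left(\left(-6 + 128\right) + 118\right)^{2} = \left(122 + 118\right)^{2} = 240^{2} = 57600$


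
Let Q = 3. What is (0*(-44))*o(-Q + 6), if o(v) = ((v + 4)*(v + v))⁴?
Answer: 0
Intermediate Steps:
o(v) = 16*v⁴*(4 + v)⁴ (o(v) = ((4 + v)*(2*v))⁴ = (2*v*(4 + v))⁴ = 16*v⁴*(4 + v)⁴)
(0*(-44))*o(-Q + 6) = (0*(-44))*(16*(-1*3 + 6)⁴*(4 + (-1*3 + 6))⁴) = 0*(16*(-3 + 6)⁴*(4 + (-3 + 6))⁴) = 0*(16*3⁴*(4 + 3)⁴) = 0*(16*81*7⁴) = 0*(16*81*2401) = 0*3111696 = 0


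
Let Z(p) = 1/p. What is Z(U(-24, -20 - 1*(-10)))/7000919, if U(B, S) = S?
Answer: -1/70009190 ≈ -1.4284e-8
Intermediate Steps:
Z(U(-24, -20 - 1*(-10)))/7000919 = 1/(-20 - 1*(-10)*7000919) = (1/7000919)/(-20 + 10) = (1/7000919)/(-10) = -⅒*1/7000919 = -1/70009190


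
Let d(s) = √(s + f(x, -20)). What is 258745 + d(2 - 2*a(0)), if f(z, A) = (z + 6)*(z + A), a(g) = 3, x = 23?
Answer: 258745 + √83 ≈ 2.5875e+5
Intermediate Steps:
f(z, A) = (6 + z)*(A + z)
d(s) = √(87 + s) (d(s) = √(s + (23² + 6*(-20) + 6*23 - 20*23)) = √(s + (529 - 120 + 138 - 460)) = √(s + 87) = √(87 + s))
258745 + d(2 - 2*a(0)) = 258745 + √(87 + (2 - 2*3)) = 258745 + √(87 + (2 - 6)) = 258745 + √(87 - 4) = 258745 + √83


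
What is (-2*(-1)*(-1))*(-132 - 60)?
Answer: 384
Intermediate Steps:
(-2*(-1)*(-1))*(-132 - 60) = (2*(-1))*(-192) = -2*(-192) = 384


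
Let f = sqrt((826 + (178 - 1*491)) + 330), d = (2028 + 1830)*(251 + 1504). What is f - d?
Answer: -6770790 + sqrt(843) ≈ -6.7708e+6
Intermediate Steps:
d = 6770790 (d = 3858*1755 = 6770790)
f = sqrt(843) (f = sqrt((826 + (178 - 491)) + 330) = sqrt((826 - 313) + 330) = sqrt(513 + 330) = sqrt(843) ≈ 29.034)
f - d = sqrt(843) - 1*6770790 = sqrt(843) - 6770790 = -6770790 + sqrt(843)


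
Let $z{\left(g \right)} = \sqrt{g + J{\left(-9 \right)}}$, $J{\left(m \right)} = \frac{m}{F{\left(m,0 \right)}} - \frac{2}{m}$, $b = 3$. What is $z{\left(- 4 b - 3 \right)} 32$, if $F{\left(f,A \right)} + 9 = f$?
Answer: $\frac{16 i \sqrt{514}}{3} \approx 120.92 i$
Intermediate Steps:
$F{\left(f,A \right)} = -9 + f$
$J{\left(m \right)} = - \frac{2}{m} + \frac{m}{-9 + m}$ ($J{\left(m \right)} = \frac{m}{-9 + m} - \frac{2}{m} = - \frac{2}{m} + \frac{m}{-9 + m}$)
$z{\left(g \right)} = \sqrt{\frac{13}{18} + g}$ ($z{\left(g \right)} = \sqrt{g - \left(- \frac{2}{9} + \frac{9}{-9 - 9}\right)} = \sqrt{g - \left(- \frac{2}{9} + \frac{9}{-18}\right)} = \sqrt{g + \left(\frac{2}{9} - - \frac{1}{2}\right)} = \sqrt{g + \left(\frac{2}{9} + \frac{1}{2}\right)} = \sqrt{g + \frac{13}{18}} = \sqrt{\frac{13}{18} + g}$)
$z{\left(- 4 b - 3 \right)} 32 = \frac{\sqrt{26 + 36 \left(\left(-4\right) 3 - 3\right)}}{6} \cdot 32 = \frac{\sqrt{26 + 36 \left(-12 - 3\right)}}{6} \cdot 32 = \frac{\sqrt{26 + 36 \left(-15\right)}}{6} \cdot 32 = \frac{\sqrt{26 - 540}}{6} \cdot 32 = \frac{\sqrt{-514}}{6} \cdot 32 = \frac{i \sqrt{514}}{6} \cdot 32 = \frac{16 i \sqrt{514}}{3}$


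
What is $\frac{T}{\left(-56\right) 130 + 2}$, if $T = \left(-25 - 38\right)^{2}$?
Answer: $- \frac{1323}{2426} \approx -0.54534$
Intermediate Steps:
$T = 3969$ ($T = \left(-63\right)^{2} = 3969$)
$\frac{T}{\left(-56\right) 130 + 2} = \frac{3969}{\left(-56\right) 130 + 2} = \frac{3969}{-7280 + 2} = \frac{3969}{-7278} = 3969 \left(- \frac{1}{7278}\right) = - \frac{1323}{2426}$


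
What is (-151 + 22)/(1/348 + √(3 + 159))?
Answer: 44892/19618847 - 140601744*√2/19618847 ≈ -10.133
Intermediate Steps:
(-151 + 22)/(1/348 + √(3 + 159)) = -129/(1/348 + √162) = -129/(1/348 + 9*√2)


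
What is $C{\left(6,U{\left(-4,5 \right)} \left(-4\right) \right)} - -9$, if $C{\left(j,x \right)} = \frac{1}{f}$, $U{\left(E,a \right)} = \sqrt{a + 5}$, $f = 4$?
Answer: $\frac{37}{4} \approx 9.25$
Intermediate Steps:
$U{\left(E,a \right)} = \sqrt{5 + a}$
$C{\left(j,x \right)} = \frac{1}{4}$
$C{\left(6,U{\left(-4,5 \right)} \left(-4\right) \right)} - -9 = \frac{1}{4} - -9 = \frac{1}{4} + 9 = \frac{37}{4}$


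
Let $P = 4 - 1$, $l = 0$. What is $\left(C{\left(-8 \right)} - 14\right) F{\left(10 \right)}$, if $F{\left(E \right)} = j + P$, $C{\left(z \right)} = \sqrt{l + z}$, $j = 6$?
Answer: $-126 + 18 i \sqrt{2} \approx -126.0 + 25.456 i$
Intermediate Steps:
$P = 3$
$C{\left(z \right)} = \sqrt{z}$ ($C{\left(z \right)} = \sqrt{0 + z} = \sqrt{z}$)
$F{\left(E \right)} = 9$ ($F{\left(E \right)} = 6 + 3 = 9$)
$\left(C{\left(-8 \right)} - 14\right) F{\left(10 \right)} = \left(\sqrt{-8} - 14\right) 9 = \left(2 i \sqrt{2} - 14\right) 9 = \left(-14 + 2 i \sqrt{2}\right) 9 = -126 + 18 i \sqrt{2}$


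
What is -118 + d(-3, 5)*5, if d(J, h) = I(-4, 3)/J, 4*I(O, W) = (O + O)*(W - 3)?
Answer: -118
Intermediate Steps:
I(O, W) = O*(-3 + W)/2 (I(O, W) = ((O + O)*(W - 3))/4 = ((2*O)*(-3 + W))/4 = (2*O*(-3 + W))/4 = O*(-3 + W)/2)
d(J, h) = 0 (d(J, h) = ((1/2)*(-4)*(-3 + 3))/J = ((1/2)*(-4)*0)/J = 0/J = 0)
-118 + d(-3, 5)*5 = -118 + 0*5 = -118 + 0 = -118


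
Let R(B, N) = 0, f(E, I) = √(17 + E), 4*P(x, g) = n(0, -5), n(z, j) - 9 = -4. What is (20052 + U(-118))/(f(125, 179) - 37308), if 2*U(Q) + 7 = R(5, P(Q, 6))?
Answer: -373984719/695943361 - 40097*√142/2783773444 ≈ -0.53755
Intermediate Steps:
n(z, j) = 5 (n(z, j) = 9 - 4 = 5)
P(x, g) = 5/4 (P(x, g) = (¼)*5 = 5/4)
U(Q) = -7/2 (U(Q) = -7/2 + (½)*0 = -7/2 + 0 = -7/2)
(20052 + U(-118))/(f(125, 179) - 37308) = (20052 - 7/2)/(√(17 + 125) - 37308) = 40097/(2*(√142 - 37308)) = 40097/(2*(-37308 + √142))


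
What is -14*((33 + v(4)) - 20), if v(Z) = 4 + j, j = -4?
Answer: -182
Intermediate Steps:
v(Z) = 0 (v(Z) = 4 - 4 = 0)
-14*((33 + v(4)) - 20) = -14*((33 + 0) - 20) = -14*(33 - 20) = -14*13 = -182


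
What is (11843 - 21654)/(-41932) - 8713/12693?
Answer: -240822493/532242876 ≈ -0.45247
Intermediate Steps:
(11843 - 21654)/(-41932) - 8713/12693 = -9811*(-1/41932) - 8713*1/12693 = 9811/41932 - 8713/12693 = -240822493/532242876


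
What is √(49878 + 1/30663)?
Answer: √5210696854805/10221 ≈ 223.33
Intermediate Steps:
√(49878 + 1/30663) = √(1529409115/30663) = √5210696854805/10221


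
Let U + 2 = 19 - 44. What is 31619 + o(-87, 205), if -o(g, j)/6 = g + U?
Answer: 32303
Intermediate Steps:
U = -27 (U = -2 + (19 - 44) = -2 - 25 = -27)
o(g, j) = 162 - 6*g (o(g, j) = -6*(g - 27) = -6*(-27 + g) = 162 - 6*g)
31619 + o(-87, 205) = 31619 + (162 - 6*(-87)) = 31619 + (162 + 522) = 31619 + 684 = 32303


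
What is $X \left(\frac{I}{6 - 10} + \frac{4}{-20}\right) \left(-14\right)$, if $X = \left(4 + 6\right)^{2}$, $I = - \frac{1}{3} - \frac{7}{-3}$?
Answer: $980$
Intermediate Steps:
$I = 2$ ($I = \left(-1\right) \frac{1}{3} - - \frac{7}{3} = - \frac{1}{3} + \frac{7}{3} = 2$)
$X = 100$ ($X = 10^{2} = 100$)
$X \left(\frac{I}{6 - 10} + \frac{4}{-20}\right) \left(-14\right) = 100 \left(\frac{2}{6 - 10} + \frac{4}{-20}\right) \left(-14\right) = 100 \left(\frac{2}{-4} + 4 \left(- \frac{1}{20}\right)\right) \left(-14\right) = 100 \left(2 \left(- \frac{1}{4}\right) - \frac{1}{5}\right) \left(-14\right) = 100 \left(- \frac{1}{2} - \frac{1}{5}\right) \left(-14\right) = 100 \left(- \frac{7}{10}\right) \left(-14\right) = \left(-70\right) \left(-14\right) = 980$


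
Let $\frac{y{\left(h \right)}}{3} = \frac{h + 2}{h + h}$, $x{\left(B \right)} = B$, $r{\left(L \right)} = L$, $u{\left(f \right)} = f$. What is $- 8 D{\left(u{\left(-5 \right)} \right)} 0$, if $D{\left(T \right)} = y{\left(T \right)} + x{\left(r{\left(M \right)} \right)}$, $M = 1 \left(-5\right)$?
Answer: $0$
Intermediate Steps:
$M = -5$
$y{\left(h \right)} = \frac{3 \left(2 + h\right)}{2 h}$ ($y{\left(h \right)} = 3 \frac{h + 2}{h + h} = 3 \frac{2 + h}{2 h} = \frac{3 \left(2 + h\right)}{2 h}$)
$D{\left(T \right)} = - \frac{7}{2} + \frac{3}{T}$ ($D{\left(T \right)} = \left(\frac{3}{2} + \frac{3}{T}\right) - 5 = - \frac{7}{2} + \frac{3}{T}$)
$- 8 D{\left(u{\left(-5 \right)} \right)} 0 = - 8 \left(- \frac{7}{2} + \frac{3}{-5}\right) 0 = - 8 \left(- \frac{7}{2} + 3 \left(- \frac{1}{5}\right)\right) 0 = - 8 \left(- \frac{7}{2} - \frac{3}{5}\right) 0 = \left(-8\right) \left(- \frac{41}{10}\right) 0 = \frac{164}{5} \cdot 0 = 0$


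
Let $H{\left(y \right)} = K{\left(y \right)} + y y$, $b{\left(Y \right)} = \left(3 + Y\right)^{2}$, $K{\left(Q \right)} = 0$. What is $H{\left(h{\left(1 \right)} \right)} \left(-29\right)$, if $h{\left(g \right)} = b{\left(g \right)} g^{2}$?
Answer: $-7424$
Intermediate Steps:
$h{\left(g \right)} = g^{2} \left(3 + g\right)^{2}$ ($h{\left(g \right)} = \left(3 + g\right)^{2} g^{2} = g^{2} \left(3 + g\right)^{2}$)
$H{\left(y \right)} = y^{2}$ ($H{\left(y \right)} = 0 + y y = 0 + y^{2} = y^{2}$)
$H{\left(h{\left(1 \right)} \right)} \left(-29\right) = \left(1^{2} \left(3 + 1\right)^{2}\right)^{2} \left(-29\right) = \left(1 \cdot 4^{2}\right)^{2} \left(-29\right) = \left(1 \cdot 16\right)^{2} \left(-29\right) = 16^{2} \left(-29\right) = 256 \left(-29\right) = -7424$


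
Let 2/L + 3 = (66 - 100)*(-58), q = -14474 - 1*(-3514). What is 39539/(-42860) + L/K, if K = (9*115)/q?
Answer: -16303322477/17469007380 ≈ -0.93327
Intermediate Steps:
q = -10960 (q = -14474 + 3514 = -10960)
L = 2/1969 (L = 2/(-3 + (66 - 100)*(-58)) = 2/(-3 - 34*(-58)) = 2/(-3 + 1972) = 2/1969 ≈ 0.0010157)
K = -207/2192 (K = (9*115)/(-10960) = 1035*(-1/10960) = -207/2192 ≈ -0.094434)
39539/(-42860) + L/K = 39539/(-42860) + 2/(1969*(-207/2192)) = 39539*(-1/42860) + (2/1969)*(-2192/207) = -39539/42860 - 4384/407583 = -16303322477/17469007380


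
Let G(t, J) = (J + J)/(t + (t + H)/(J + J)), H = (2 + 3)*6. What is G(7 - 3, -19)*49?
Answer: -35378/59 ≈ -599.63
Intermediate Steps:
H = 30 (H = 5*6 = 30)
G(t, J) = 2*J/(t + (30 + t)/(2*J)) (G(t, J) = (J + J)/(t + (t + 30)/(J + J)) = (2*J)/(t + (30 + t)/((2*J))) = (2*J)/(t + (30 + t)*(1/(2*J))) = (2*J)/(t + (30 + t)/(2*J)) = 2*J/(t + (30 + t)/(2*J)))
G(7 - 3, -19)*49 = (4*(-19)²/(30 + (7 - 3) + 2*(-19)*(7 - 3)))*49 = (4*361/(30 + 4 + 2*(-19)*4))*49 = (4*361/(30 + 4 - 152))*49 = (4*361/(-118))*49 = (4*361*(-1/118))*49 = -722/59*49 = -35378/59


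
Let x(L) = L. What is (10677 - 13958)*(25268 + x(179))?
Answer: -83491607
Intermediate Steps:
(10677 - 13958)*(25268 + x(179)) = (10677 - 13958)*(25268 + 179) = -3281*25447 = -83491607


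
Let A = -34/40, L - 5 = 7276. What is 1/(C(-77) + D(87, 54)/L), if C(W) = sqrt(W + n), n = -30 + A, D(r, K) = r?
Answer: 1407660/12705456473 - 11780658*I*sqrt(10785)/12705456473 ≈ 0.00011079 - 0.096292*I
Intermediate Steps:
L = 7281 (L = 5 + 7276 = 7281)
A = -17/20 (A = -34*1/40 = -17/20 ≈ -0.85000)
n = -617/20 (n = -30 - 17/20 = -617/20 ≈ -30.850)
C(W) = sqrt(-617/20 + W) (C(W) = sqrt(W - 617/20) = sqrt(-617/20 + W))
1/(C(-77) + D(87, 54)/L) = 1/(sqrt(-3085 + 100*(-77))/10 + 87/7281) = 1/(sqrt(-3085 - 7700)/10 + 87*(1/7281)) = 1/(sqrt(-10785)/10 + 29/2427) = 1/((I*sqrt(10785))/10 + 29/2427) = 1/(I*sqrt(10785)/10 + 29/2427) = 1/(29/2427 + I*sqrt(10785)/10)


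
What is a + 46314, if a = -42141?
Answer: 4173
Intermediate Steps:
a + 46314 = -42141 + 46314 = 4173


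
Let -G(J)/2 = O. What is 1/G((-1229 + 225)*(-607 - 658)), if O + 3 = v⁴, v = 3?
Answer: -1/156 ≈ -0.0064103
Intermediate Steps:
O = 78 (O = -3 + 3⁴ = -3 + 81 = 78)
G(J) = -156 (G(J) = -2*78 = -156)
1/G((-1229 + 225)*(-607 - 658)) = 1/(-156) = -1/156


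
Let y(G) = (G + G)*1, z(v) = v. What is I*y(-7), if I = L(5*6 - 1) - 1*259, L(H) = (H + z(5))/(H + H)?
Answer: 104916/29 ≈ 3617.8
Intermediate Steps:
y(G) = 2*G (y(G) = (2*G)*1 = 2*G)
L(H) = (5 + H)/(2*H) (L(H) = (H + 5)/(H + H) = (5 + H)/((2*H)) = (5 + H)*(1/(2*H)) = (5 + H)/(2*H))
I = -7494/29 (I = (5 + (5*6 - 1))/(2*(5*6 - 1)) - 1*259 = (5 + (30 - 1))/(2*(30 - 1)) - 259 = (½)*(5 + 29)/29 - 259 = (½)*(1/29)*34 - 259 = 17/29 - 259 = -7494/29 ≈ -258.41)
I*y(-7) = -14988*(-7)/29 = -7494/29*(-14) = 104916/29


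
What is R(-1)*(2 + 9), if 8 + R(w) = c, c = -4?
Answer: -132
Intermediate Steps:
R(w) = -12 (R(w) = -8 - 4 = -12)
R(-1)*(2 + 9) = -12*(2 + 9) = -12*11 = -132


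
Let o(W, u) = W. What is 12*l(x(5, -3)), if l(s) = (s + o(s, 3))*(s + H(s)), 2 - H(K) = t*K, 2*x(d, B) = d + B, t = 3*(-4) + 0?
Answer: 360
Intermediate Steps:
t = -12 (t = -12 + 0 = -12)
x(d, B) = B/2 + d/2 (x(d, B) = (d + B)/2 = (B + d)/2 = B/2 + d/2)
H(K) = 2 + 12*K (H(K) = 2 - (-12)*K = 2 + 12*K)
l(s) = 2*s*(2 + 13*s) (l(s) = (s + s)*(s + (2 + 12*s)) = (2*s)*(2 + 13*s) = 2*s*(2 + 13*s))
12*l(x(5, -3)) = 12*(2*((½)*(-3) + (½)*5)*(2 + 13*((½)*(-3) + (½)*5))) = 12*(2*(-3/2 + 5/2)*(2 + 13*(-3/2 + 5/2))) = 12*(2*1*(2 + 13*1)) = 12*(2*1*(2 + 13)) = 12*(2*1*15) = 12*30 = 360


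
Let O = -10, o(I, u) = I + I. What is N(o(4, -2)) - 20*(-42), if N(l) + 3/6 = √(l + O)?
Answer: 1679/2 + I*√2 ≈ 839.5 + 1.4142*I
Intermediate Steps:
o(I, u) = 2*I
N(l) = -½ + √(-10 + l) (N(l) = -½ + √(l - 10) = -½ + √(-10 + l))
N(o(4, -2)) - 20*(-42) = (-½ + √(-10 + 2*4)) - 20*(-42) = (-½ + √(-10 + 8)) + 840 = (-½ + √(-2)) + 840 = (-½ + I*√2) + 840 = 1679/2 + I*√2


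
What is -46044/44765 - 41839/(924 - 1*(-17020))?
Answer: -2110349/628040 ≈ -3.3602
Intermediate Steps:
-46044/44765 - 41839/(924 - 1*(-17020)) = -46044*1/44765 - 41839/(924 + 17020) = -36/35 - 41839/17944 = -2110349/628040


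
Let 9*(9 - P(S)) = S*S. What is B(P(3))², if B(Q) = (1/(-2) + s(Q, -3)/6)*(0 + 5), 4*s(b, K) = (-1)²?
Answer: 3025/576 ≈ 5.2517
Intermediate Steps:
s(b, K) = ¼ (s(b, K) = (¼)*(-1)² = (¼)*1 = ¼)
P(S) = 9 - S²/9 (P(S) = 9 - S*S/9 = 9 - S²/9)
B(Q) = -55/24 (B(Q) = (1/(-2) + (¼)/6)*(0 + 5) = (1*(-½) + (¼)*(⅙))*5 = (-½ + 1/24)*5 = -11/24*5 = -55/24)
B(P(3))² = (-55/24)² = 3025/576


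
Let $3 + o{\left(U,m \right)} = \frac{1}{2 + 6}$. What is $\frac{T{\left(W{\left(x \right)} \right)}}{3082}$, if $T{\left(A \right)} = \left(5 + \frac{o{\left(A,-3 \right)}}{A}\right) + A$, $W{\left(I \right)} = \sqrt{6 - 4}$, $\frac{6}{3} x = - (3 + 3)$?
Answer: $\frac{5}{3082} - \frac{7 \sqrt{2}}{49312} \approx 0.0014216$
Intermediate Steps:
$o{\left(U,m \right)} = - \frac{23}{8}$ ($o{\left(U,m \right)} = -3 + \frac{1}{2 + 6} = -3 + \frac{1}{8} = - \frac{23}{8}$)
$x = -3$ ($x = \frac{\left(-1\right) \left(3 + 3\right)}{2} = \frac{\left(-1\right) 6}{2} = \frac{1}{2} \left(-6\right) = -3$)
$W{\left(I \right)} = \sqrt{2}$
$T{\left(A \right)} = 5 + A - \frac{23}{8 A}$ ($T{\left(A \right)} = \left(5 - \frac{23}{8 A}\right) + A = 5 + A - \frac{23}{8 A}$)
$\frac{T{\left(W{\left(x \right)} \right)}}{3082} = \frac{5 + \sqrt{2} - \frac{23}{8 \sqrt{2}}}{3082} = \left(5 + \sqrt{2} - \frac{23 \frac{\sqrt{2}}{2}}{8}\right) \frac{1}{3082} = \left(5 + \sqrt{2} - \frac{23 \sqrt{2}}{16}\right) \frac{1}{3082} = \left(5 - \frac{7 \sqrt{2}}{16}\right) \frac{1}{3082} = \frac{5}{3082} - \frac{7 \sqrt{2}}{49312}$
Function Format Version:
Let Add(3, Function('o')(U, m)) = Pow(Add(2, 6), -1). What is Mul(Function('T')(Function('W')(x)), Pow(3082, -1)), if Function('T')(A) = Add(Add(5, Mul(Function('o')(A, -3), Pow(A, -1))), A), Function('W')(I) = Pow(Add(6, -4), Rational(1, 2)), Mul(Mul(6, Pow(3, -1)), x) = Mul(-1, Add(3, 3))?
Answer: Add(Rational(5, 3082), Mul(Rational(-7, 49312), Pow(2, Rational(1, 2)))) ≈ 0.0014216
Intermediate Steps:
Function('o')(U, m) = Rational(-23, 8) (Function('o')(U, m) = Add(-3, Pow(Add(2, 6), -1)) = Add(-3, Pow(8, -1)) = Add(-3, Rational(1, 8)) = Rational(-23, 8))
x = -3 (x = Mul(Rational(1, 2), Mul(-1, Add(3, 3))) = Mul(Rational(1, 2), Mul(-1, 6)) = Mul(Rational(1, 2), -6) = -3)
Function('W')(I) = Pow(2, Rational(1, 2))
Function('T')(A) = Add(5, A, Mul(Rational(-23, 8), Pow(A, -1))) (Function('T')(A) = Add(Add(5, Mul(Rational(-23, 8), Pow(A, -1))), A) = Add(5, A, Mul(Rational(-23, 8), Pow(A, -1))))
Mul(Function('T')(Function('W')(x)), Pow(3082, -1)) = Mul(Add(5, Pow(2, Rational(1, 2)), Mul(Rational(-23, 8), Pow(Pow(2, Rational(1, 2)), -1))), Pow(3082, -1)) = Mul(Add(5, Pow(2, Rational(1, 2)), Mul(Rational(-23, 8), Mul(Rational(1, 2), Pow(2, Rational(1, 2))))), Rational(1, 3082)) = Mul(Add(5, Pow(2, Rational(1, 2)), Mul(Rational(-23, 16), Pow(2, Rational(1, 2)))), Rational(1, 3082)) = Mul(Add(5, Mul(Rational(-7, 16), Pow(2, Rational(1, 2)))), Rational(1, 3082)) = Add(Rational(5, 3082), Mul(Rational(-7, 49312), Pow(2, Rational(1, 2))))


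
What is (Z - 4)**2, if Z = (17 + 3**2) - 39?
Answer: 289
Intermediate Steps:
Z = -13 (Z = (17 + 9) - 39 = 26 - 39 = -13)
(Z - 4)**2 = (-13 - 4)**2 = (-17)**2 = 289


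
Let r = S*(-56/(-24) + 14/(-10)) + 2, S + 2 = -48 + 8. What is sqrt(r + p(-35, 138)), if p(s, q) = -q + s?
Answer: I*sqrt(5255)/5 ≈ 14.498*I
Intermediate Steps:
S = -42 (S = -2 + (-48 + 8) = -2 - 40 = -42)
p(s, q) = s - q
r = -186/5 (r = -42*(-56/(-24) + 14/(-10)) + 2 = -42*(-56*(-1/24) + 14*(-1/10)) + 2 = -42*(7/3 - 7/5) + 2 = -42*14/15 + 2 = -196/5 + 2 = -186/5 ≈ -37.200)
sqrt(r + p(-35, 138)) = sqrt(-186/5 + (-35 - 1*138)) = sqrt(-186/5 + (-35 - 138)) = sqrt(-186/5 - 173) = sqrt(-1051/5) = I*sqrt(5255)/5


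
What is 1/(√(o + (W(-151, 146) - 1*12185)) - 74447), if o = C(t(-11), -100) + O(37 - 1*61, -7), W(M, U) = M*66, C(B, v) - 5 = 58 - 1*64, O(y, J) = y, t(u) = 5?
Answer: -74447/5542377985 - 12*I*√154/5542377985 ≈ -1.3432e-5 - 2.6869e-8*I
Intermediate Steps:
C(B, v) = -1 (C(B, v) = 5 + (58 - 1*64) = 5 + (58 - 64) = 5 - 6 = -1)
W(M, U) = 66*M
o = -25 (o = -1 + (37 - 1*61) = -1 + (37 - 61) = -1 - 24 = -25)
1/(√(o + (W(-151, 146) - 1*12185)) - 74447) = 1/(√(-25 + (66*(-151) - 1*12185)) - 74447) = 1/(√(-25 + (-9966 - 12185)) - 74447) = 1/(√(-25 - 22151) - 74447) = 1/(√(-22176) - 74447) = 1/(12*I*√154 - 74447) = 1/(-74447 + 12*I*√154)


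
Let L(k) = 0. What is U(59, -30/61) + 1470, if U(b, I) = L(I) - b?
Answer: 1411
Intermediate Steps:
U(b, I) = -b (U(b, I) = 0 - b = -b)
U(59, -30/61) + 1470 = -1*59 + 1470 = -59 + 1470 = 1411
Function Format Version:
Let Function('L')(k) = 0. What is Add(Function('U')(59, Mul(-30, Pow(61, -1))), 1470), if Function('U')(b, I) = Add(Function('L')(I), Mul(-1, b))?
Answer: 1411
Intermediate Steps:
Function('U')(b, I) = Mul(-1, b) (Function('U')(b, I) = Add(0, Mul(-1, b)) = Mul(-1, b))
Add(Function('U')(59, Mul(-30, Pow(61, -1))), 1470) = Add(Mul(-1, 59), 1470) = Add(-59, 1470) = 1411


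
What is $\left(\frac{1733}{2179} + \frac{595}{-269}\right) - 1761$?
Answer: $- \frac{1033042239}{586151} \approx -1762.4$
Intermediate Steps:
$\left(\frac{1733}{2179} + \frac{595}{-269}\right) - 1761 = \left(1733 \cdot \frac{1}{2179} + 595 \left(- \frac{1}{269}\right)\right) - 1761 = \left(\frac{1733}{2179} - \frac{595}{269}\right) - 1761 = - \frac{830328}{586151} - 1761 = - \frac{1033042239}{586151}$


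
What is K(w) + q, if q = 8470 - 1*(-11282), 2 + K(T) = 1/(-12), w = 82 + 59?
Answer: 236999/12 ≈ 19750.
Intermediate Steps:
w = 141
K(T) = -25/12 (K(T) = -2 + 1/(-12) = -2 - 1/12 = -25/12)
q = 19752 (q = 8470 + 11282 = 19752)
K(w) + q = -25/12 + 19752 = 236999/12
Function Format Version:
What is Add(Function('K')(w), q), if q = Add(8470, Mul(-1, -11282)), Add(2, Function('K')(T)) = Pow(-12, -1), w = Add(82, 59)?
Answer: Rational(236999, 12) ≈ 19750.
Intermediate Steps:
w = 141
Function('K')(T) = Rational(-25, 12) (Function('K')(T) = Add(-2, Pow(-12, -1)) = Add(-2, Rational(-1, 12)) = Rational(-25, 12))
q = 19752 (q = Add(8470, 11282) = 19752)
Add(Function('K')(w), q) = Add(Rational(-25, 12), 19752) = Rational(236999, 12)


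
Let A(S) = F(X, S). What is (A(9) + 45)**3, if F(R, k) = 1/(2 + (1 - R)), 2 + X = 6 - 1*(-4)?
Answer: 11239424/125 ≈ 89915.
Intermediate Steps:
X = 8 (X = -2 + (6 - 1*(-4)) = -2 + (6 + 4) = -2 + 10 = 8)
F(R, k) = 1/(3 - R)
A(S) = -1/5 (A(S) = -1/(-3 + 8) = -1/5)
(A(9) + 45)**3 = (-1/5 + 45)**3 = (224/5)**3 = 11239424/125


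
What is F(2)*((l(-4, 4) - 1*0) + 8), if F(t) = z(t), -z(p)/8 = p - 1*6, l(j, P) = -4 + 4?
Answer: 256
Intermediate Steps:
l(j, P) = 0
z(p) = 48 - 8*p (z(p) = -8*(p - 1*6) = -8*(p - 6) = -8*(-6 + p) = 48 - 8*p)
F(t) = 48 - 8*t
F(2)*((l(-4, 4) - 1*0) + 8) = (48 - 8*2)*((0 - 1*0) + 8) = (48 - 16)*((0 + 0) + 8) = 32*(0 + 8) = 32*8 = 256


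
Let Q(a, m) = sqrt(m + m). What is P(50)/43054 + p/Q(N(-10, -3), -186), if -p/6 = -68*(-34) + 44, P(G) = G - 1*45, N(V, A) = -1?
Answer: 5/43054 + 76*I*sqrt(93) ≈ 0.00011613 + 732.92*I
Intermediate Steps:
Q(a, m) = sqrt(2)*sqrt(m) (Q(a, m) = sqrt(2*m) = sqrt(2)*sqrt(m))
P(G) = -45 + G (P(G) = G - 45 = -45 + G)
p = -14136 (p = -6*(-68*(-34) + 44) = -6*(2312 + 44) = -6*2356 = -14136)
P(50)/43054 + p/Q(N(-10, -3), -186) = (-45 + 50)/43054 - 14136*(-I*sqrt(93)/186) = 5*(1/43054) - 14136*(-I*sqrt(93)/186) = 5/43054 - 14136*(-I*sqrt(93)/186) = 5/43054 - (-76)*I*sqrt(93) = 5/43054 + 76*I*sqrt(93)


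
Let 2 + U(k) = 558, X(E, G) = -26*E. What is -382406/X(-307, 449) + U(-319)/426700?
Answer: -20396025276/425739925 ≈ -47.907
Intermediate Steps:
U(k) = 556 (U(k) = -2 + 558 = 556)
-382406/X(-307, 449) + U(-319)/426700 = -382406/((-26*(-307))) + 556/426700 = -382406/7982 + 556*(1/426700) = -382406*1/7982 + 139/106675 = -191203/3991 + 139/106675 = -20396025276/425739925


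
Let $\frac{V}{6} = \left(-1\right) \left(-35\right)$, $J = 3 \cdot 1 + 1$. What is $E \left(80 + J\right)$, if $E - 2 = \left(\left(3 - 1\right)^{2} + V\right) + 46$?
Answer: $22008$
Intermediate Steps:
$J = 4$ ($J = 3 + 1 = 4$)
$V = 210$ ($V = 6 \left(\left(-1\right) \left(-35\right)\right) = 6 \cdot 35 = 210$)
$E = 262$ ($E = 2 + \left(\left(\left(3 - 1\right)^{2} + 210\right) + 46\right) = 2 + \left(\left(2^{2} + 210\right) + 46\right) = 2 + \left(\left(4 + 210\right) + 46\right) = 2 + \left(214 + 46\right) = 2 + 260 = 262$)
$E \left(80 + J\right) = 262 \left(80 + 4\right) = 262 \cdot 84 = 22008$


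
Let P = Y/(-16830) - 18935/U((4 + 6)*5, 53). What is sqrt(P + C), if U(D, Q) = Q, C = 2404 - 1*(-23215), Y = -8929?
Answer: sqrt(2233313916492670)/297330 ≈ 158.94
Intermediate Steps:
C = 25619 (C = 2404 + 23215 = 25619)
P = -318202813/891990 (P = -8929/(-16830) - 18935/53 = -8929*(-1/16830) - 18935*1/53 = 8929/16830 - 18935/53 = -318202813/891990 ≈ -356.73)
sqrt(P + C) = sqrt(-318202813/891990 + 25619) = sqrt(22533688997/891990) = sqrt(2233313916492670)/297330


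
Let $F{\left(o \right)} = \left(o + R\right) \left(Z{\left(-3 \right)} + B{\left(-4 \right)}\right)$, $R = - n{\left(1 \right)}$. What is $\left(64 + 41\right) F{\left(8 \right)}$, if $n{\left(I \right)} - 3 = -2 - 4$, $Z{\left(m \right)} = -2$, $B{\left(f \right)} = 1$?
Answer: $-1155$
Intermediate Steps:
$n{\left(I \right)} = -3$ ($n{\left(I \right)} = 3 - 6 = -3$)
$R = 3$ ($R = \left(-1\right) \left(-3\right) = 3$)
$F{\left(o \right)} = -3 - o$ ($F{\left(o \right)} = \left(o + 3\right) \left(-2 + 1\right) = \left(3 + o\right) \left(-1\right) = -3 - o$)
$\left(64 + 41\right) F{\left(8 \right)} = \left(64 + 41\right) \left(-3 - 8\right) = 105 \left(-3 - 8\right) = 105 \left(-11\right) = -1155$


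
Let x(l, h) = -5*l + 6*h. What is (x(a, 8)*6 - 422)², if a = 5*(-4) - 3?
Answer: 309136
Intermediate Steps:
a = -23 (a = -20 - 3 = -23)
(x(a, 8)*6 - 422)² = ((-5*(-23) + 6*8)*6 - 422)² = ((115 + 48)*6 - 422)² = (163*6 - 422)² = (978 - 422)² = 556² = 309136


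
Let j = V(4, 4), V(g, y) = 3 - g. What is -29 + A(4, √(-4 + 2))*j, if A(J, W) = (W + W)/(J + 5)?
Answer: -29 - 2*I*√2/9 ≈ -29.0 - 0.31427*I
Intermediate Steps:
j = -1 (j = 3 - 1*4 = 3 - 4 = -1)
A(J, W) = 2*W/(5 + J) (A(J, W) = (2*W)/(5 + J) = 2*W/(5 + J))
-29 + A(4, √(-4 + 2))*j = -29 + (2*√(-4 + 2)/(5 + 4))*(-1) = -29 + (2*√(-2)/9)*(-1) = -29 + (2*(I*√2)*(⅑))*(-1) = -29 + (2*I*√2/9)*(-1) = -29 - 2*I*√2/9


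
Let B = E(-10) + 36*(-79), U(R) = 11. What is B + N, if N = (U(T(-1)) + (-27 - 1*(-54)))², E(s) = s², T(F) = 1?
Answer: -1300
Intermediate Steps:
B = -2744 (B = (-10)² + 36*(-79) = 100 - 2844 = -2744)
N = 1444 (N = (11 + (-27 - 1*(-54)))² = (11 + (-27 + 54))² = (11 + 27)² = 38² = 1444)
B + N = -2744 + 1444 = -1300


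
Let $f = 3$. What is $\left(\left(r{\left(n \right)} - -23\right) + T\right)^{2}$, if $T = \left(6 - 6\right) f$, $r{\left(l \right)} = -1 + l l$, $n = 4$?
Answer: $1444$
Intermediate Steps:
$r{\left(l \right)} = -1 + l^{2}$
$T = 0$ ($T = \left(6 - 6\right) 3 = 0 \cdot 3 = 0$)
$\left(\left(r{\left(n \right)} - -23\right) + T\right)^{2} = \left(\left(\left(-1 + 4^{2}\right) - -23\right) + 0\right)^{2} = \left(\left(\left(-1 + 16\right) + 23\right) + 0\right)^{2} = \left(\left(15 + 23\right) + 0\right)^{2} = \left(38 + 0\right)^{2} = 38^{2} = 1444$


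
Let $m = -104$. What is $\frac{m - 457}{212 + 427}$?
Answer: $- \frac{187}{213} \approx -0.87793$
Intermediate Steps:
$\frac{m - 457}{212 + 427} = \frac{-104 - 457}{212 + 427} = - \frac{561}{639} = \left(-561\right) \frac{1}{639} = - \frac{187}{213}$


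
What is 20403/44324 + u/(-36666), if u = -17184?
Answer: 35946667/38694852 ≈ 0.92898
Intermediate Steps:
20403/44324 + u/(-36666) = 20403/44324 - 17184/(-36666) = 20403*(1/44324) - 17184*(-1/36666) = 20403/44324 + 2864/6111 = 35946667/38694852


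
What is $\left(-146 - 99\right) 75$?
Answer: $-18375$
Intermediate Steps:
$\left(-146 - 99\right) 75 = \left(-245\right) 75 = -18375$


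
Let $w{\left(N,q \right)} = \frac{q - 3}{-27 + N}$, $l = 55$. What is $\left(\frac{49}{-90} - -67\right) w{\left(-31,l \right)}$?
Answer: $- \frac{77753}{1305} \approx -59.581$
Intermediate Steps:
$w{\left(N,q \right)} = \frac{-3 + q}{-27 + N}$
$\left(\frac{49}{-90} - -67\right) w{\left(-31,l \right)} = \left(\frac{49}{-90} - -67\right) \frac{-3 + 55}{-27 - 31} = \left(49 \left(- \frac{1}{90}\right) + 67\right) \frac{1}{-58} \cdot 52 = \left(- \frac{49}{90} + 67\right) \left(\left(- \frac{1}{58}\right) 52\right) = \frac{5981}{90} \left(- \frac{26}{29}\right) = - \frac{77753}{1305}$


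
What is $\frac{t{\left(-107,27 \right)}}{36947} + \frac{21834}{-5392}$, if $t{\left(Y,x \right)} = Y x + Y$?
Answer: $- \frac{411427615}{99609112} \approx -4.1304$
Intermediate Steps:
$t{\left(Y,x \right)} = Y + Y x$
$\frac{t{\left(-107,27 \right)}}{36947} + \frac{21834}{-5392} = \frac{\left(-107\right) \left(1 + 27\right)}{36947} + \frac{21834}{-5392} = \left(-107\right) 28 \cdot \frac{1}{36947} + 21834 \left(- \frac{1}{5392}\right) = \left(-2996\right) \frac{1}{36947} - \frac{10917}{2696} = - \frac{2996}{36947} - \frac{10917}{2696} = - \frac{411427615}{99609112}$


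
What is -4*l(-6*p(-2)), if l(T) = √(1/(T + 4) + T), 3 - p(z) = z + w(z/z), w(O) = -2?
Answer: -2*I*√60686/19 ≈ -25.931*I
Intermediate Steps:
p(z) = 5 - z (p(z) = 3 - (z - 2) = 3 - (-2 + z) = 3 + (2 - z) = 5 - z)
l(T) = √(T + 1/(4 + T)) (l(T) = √(1/(4 + T) + T) = √(T + 1/(4 + T)))
-4*l(-6*p(-2)) = -4*√(1 + (-6*(5 - 1*(-2)))*(4 - 6*(5 - 1*(-2))))*(I/√(-4 + 6*(5 - 1*(-2)))) = -4*√(1 + (-6*(5 + 2))*(4 - 6*(5 + 2)))*(I/√(-4 + 6*(5 + 2))) = -4*√(1 + (-6*7)*(4 - 6*7))*(I*√38/38) = -4*√(1 - 42*(4 - 42))*(I*√38/38) = -4*√(1 - 42*(-38))*(I*√38/38) = -4*I*√38*√(1 + 1596)/38 = -4*I*√60686/38 = -2*I*√60686/19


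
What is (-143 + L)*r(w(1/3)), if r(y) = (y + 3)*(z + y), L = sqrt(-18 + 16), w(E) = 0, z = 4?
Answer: -1716 + 12*I*sqrt(2) ≈ -1716.0 + 16.971*I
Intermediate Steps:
L = I*sqrt(2) (L = sqrt(-2) = I*sqrt(2) ≈ 1.4142*I)
r(y) = (3 + y)*(4 + y) (r(y) = (y + 3)*(4 + y) = (3 + y)*(4 + y))
(-143 + L)*r(w(1/3)) = (-143 + I*sqrt(2))*(12 + 0**2 + 7*0) = (-143 + I*sqrt(2))*(12 + 0 + 0) = (-143 + I*sqrt(2))*12 = -1716 + 12*I*sqrt(2)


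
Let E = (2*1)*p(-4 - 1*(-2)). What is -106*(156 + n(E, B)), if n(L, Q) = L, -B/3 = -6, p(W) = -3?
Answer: -15900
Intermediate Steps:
B = 18 (B = -3*(-6) = 18)
E = -6 (E = (2*1)*(-3) = 2*(-3) = -6)
-106*(156 + n(E, B)) = -106*(156 - 6) = -106*150 = -15900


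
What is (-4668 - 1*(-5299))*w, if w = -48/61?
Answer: -30288/61 ≈ -496.52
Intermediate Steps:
w = -48/61 (w = -48*1/61 = -48/61 ≈ -0.78689)
(-4668 - 1*(-5299))*w = (-4668 - 1*(-5299))*(-48/61) = (-4668 + 5299)*(-48/61) = 631*(-48/61) = -30288/61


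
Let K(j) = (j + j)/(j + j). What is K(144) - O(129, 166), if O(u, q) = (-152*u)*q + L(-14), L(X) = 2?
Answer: 3254927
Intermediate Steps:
K(j) = 1 (K(j) = (2*j)/((2*j)) = (2*j)*(1/(2*j)) = 1)
O(u, q) = 2 - 152*q*u (O(u, q) = (-152*u)*q + 2 = -152*q*u + 2 = 2 - 152*q*u)
K(144) - O(129, 166) = 1 - (2 - 152*166*129) = 1 - (2 - 3254928) = 1 - 1*(-3254926) = 1 + 3254926 = 3254927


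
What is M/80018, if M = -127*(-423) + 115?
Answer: 26918/40009 ≈ 0.67280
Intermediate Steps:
M = 53836 (M = 53721 + 115 = 53836)
M/80018 = 53836/80018 = 53836*(1/80018) = 26918/40009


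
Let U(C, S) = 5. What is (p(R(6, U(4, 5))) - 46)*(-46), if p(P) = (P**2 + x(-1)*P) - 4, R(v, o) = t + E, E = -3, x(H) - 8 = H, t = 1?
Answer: 2760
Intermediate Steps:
x(H) = 8 + H
R(v, o) = -2 (R(v, o) = 1 - 3 = -2)
p(P) = -4 + P**2 + 7*P (p(P) = (P**2 + (8 - 1)*P) - 4 = (P**2 + 7*P) - 4 = -4 + P**2 + 7*P)
(p(R(6, U(4, 5))) - 46)*(-46) = ((-4 + (-2)**2 + 7*(-2)) - 46)*(-46) = ((-4 + 4 - 14) - 46)*(-46) = (-14 - 46)*(-46) = -60*(-46) = 2760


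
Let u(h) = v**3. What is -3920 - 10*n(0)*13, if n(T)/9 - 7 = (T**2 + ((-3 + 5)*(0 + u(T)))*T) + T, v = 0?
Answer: -12110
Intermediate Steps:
u(h) = 0 (u(h) = 0**3 = 0)
n(T) = 63 + 9*T + 9*T**2 (n(T) = 63 + 9*((T**2 + ((-3 + 5)*(0 + 0))*T) + T) = 63 + 9*((T**2 + (2*0)*T) + T) = 63 + 9*((T**2 + 0*T) + T) = 63 + 9*((T**2 + 0) + T) = 63 + 9*(T**2 + T) = 63 + 9*(T + T**2) = 63 + (9*T + 9*T**2) = 63 + 9*T + 9*T**2)
-3920 - 10*n(0)*13 = -3920 - 10*(63 + 9*0 + 9*0**2)*13 = -3920 - 10*(63 + 0 + 9*0)*13 = -3920 - 10*(63 + 0 + 0)*13 = -3920 - 10*63*13 = -3920 - 630*13 = -3920 - 8190 = -12110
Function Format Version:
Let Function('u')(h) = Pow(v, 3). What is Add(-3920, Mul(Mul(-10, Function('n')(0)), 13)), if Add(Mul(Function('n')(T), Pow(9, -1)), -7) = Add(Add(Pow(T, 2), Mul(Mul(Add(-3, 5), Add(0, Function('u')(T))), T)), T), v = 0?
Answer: -12110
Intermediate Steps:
Function('u')(h) = 0 (Function('u')(h) = Pow(0, 3) = 0)
Function('n')(T) = Add(63, Mul(9, T), Mul(9, Pow(T, 2))) (Function('n')(T) = Add(63, Mul(9, Add(Add(Pow(T, 2), Mul(Mul(Add(-3, 5), Add(0, 0)), T)), T))) = Add(63, Mul(9, Add(Add(Pow(T, 2), Mul(Mul(2, 0), T)), T))) = Add(63, Mul(9, Add(Add(Pow(T, 2), Mul(0, T)), T))) = Add(63, Mul(9, Add(Add(Pow(T, 2), 0), T))) = Add(63, Mul(9, Add(Pow(T, 2), T))) = Add(63, Mul(9, Add(T, Pow(T, 2)))) = Add(63, Add(Mul(9, T), Mul(9, Pow(T, 2)))) = Add(63, Mul(9, T), Mul(9, Pow(T, 2))))
Add(-3920, Mul(Mul(-10, Function('n')(0)), 13)) = Add(-3920, Mul(Mul(-10, Add(63, Mul(9, 0), Mul(9, Pow(0, 2)))), 13)) = Add(-3920, Mul(Mul(-10, Add(63, 0, Mul(9, 0))), 13)) = Add(-3920, Mul(Mul(-10, Add(63, 0, 0)), 13)) = Add(-3920, Mul(Mul(-10, 63), 13)) = Add(-3920, Mul(-630, 13)) = Add(-3920, -8190) = -12110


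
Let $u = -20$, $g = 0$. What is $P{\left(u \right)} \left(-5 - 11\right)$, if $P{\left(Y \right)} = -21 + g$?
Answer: $336$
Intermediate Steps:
$P{\left(Y \right)} = -21$ ($P{\left(Y \right)} = -21 + 0 = -21$)
$P{\left(u \right)} \left(-5 - 11\right) = - 21 \left(-5 - 11\right) = \left(-21\right) \left(-16\right) = 336$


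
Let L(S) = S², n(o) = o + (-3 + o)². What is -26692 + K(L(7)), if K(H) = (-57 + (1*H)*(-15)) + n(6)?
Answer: -27469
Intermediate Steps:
K(H) = -42 - 15*H (K(H) = (-57 + (1*H)*(-15)) + (6 + (-3 + 6)²) = (-57 + H*(-15)) + (6 + 3²) = (-57 - 15*H) + (6 + 9) = (-57 - 15*H) + 15 = -42 - 15*H)
-26692 + K(L(7)) = -26692 + (-42 - 15*7²) = -26692 + (-42 - 15*49) = -26692 + (-42 - 735) = -26692 - 777 = -27469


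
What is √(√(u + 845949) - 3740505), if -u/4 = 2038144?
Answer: √(-3740505 + I*√7306627) ≈ 0.699 + 1934.0*I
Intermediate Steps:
u = -8152576 (u = -4*2038144 = -8152576)
√(√(u + 845949) - 3740505) = √(√(-8152576 + 845949) - 3740505) = √(√(-7306627) - 3740505) = √(I*√7306627 - 3740505) = √(-3740505 + I*√7306627)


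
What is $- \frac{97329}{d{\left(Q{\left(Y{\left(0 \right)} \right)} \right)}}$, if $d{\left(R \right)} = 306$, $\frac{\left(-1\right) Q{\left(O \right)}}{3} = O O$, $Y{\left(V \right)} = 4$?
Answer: $- \frac{32443}{102} \approx -318.07$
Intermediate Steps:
$Q{\left(O \right)} = - 3 O^{2}$ ($Q{\left(O \right)} = - 3 O O = - 3 O^{2}$)
$- \frac{97329}{d{\left(Q{\left(Y{\left(0 \right)} \right)} \right)}} = - \frac{97329}{306} = \left(-97329\right) \frac{1}{306} = - \frac{32443}{102}$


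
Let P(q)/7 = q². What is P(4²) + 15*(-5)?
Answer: 1717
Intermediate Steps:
P(q) = 7*q²
P(4²) + 15*(-5) = 7*(4²)² + 15*(-5) = 7*16² - 75 = 7*256 - 75 = 1792 - 75 = 1717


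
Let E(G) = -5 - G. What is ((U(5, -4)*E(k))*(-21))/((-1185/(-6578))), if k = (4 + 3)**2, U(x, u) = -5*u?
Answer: 9945936/79 ≈ 1.2590e+5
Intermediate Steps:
k = 49 (k = 7**2 = 49)
((U(5, -4)*E(k))*(-21))/((-1185/(-6578))) = (((-5*(-4))*(-5 - 1*49))*(-21))/((-1185/(-6578))) = ((20*(-5 - 49))*(-21))/((-1185*(-1/6578))) = ((20*(-54))*(-21))/(1185/6578) = -1080*(-21)*(6578/1185) = 22680*(6578/1185) = 9945936/79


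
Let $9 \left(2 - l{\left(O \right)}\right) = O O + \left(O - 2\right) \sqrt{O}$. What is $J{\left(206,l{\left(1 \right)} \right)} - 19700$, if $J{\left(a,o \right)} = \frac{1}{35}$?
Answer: $- \frac{689499}{35} \approx -19700.0$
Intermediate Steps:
$l{\left(O \right)} = 2 - \frac{O^{2}}{9} - \frac{\sqrt{O} \left(-2 + O\right)}{9}$ ($l{\left(O \right)} = 2 - \frac{O O + \left(O - 2\right) \sqrt{O}}{9} = 2 - \frac{O^{2} + \left(-2 + O\right) \sqrt{O}}{9} = 2 - \frac{O^{2} + \sqrt{O} \left(-2 + O\right)}{9} = 2 - \left(\frac{O^{2}}{9} + \frac{\sqrt{O} \left(-2 + O\right)}{9}\right) = 2 - \frac{O^{2}}{9} - \frac{\sqrt{O} \left(-2 + O\right)}{9}$)
$J{\left(a,o \right)} = \frac{1}{35}$
$J{\left(206,l{\left(1 \right)} \right)} - 19700 = \frac{1}{35} - 19700 = - \frac{689499}{35}$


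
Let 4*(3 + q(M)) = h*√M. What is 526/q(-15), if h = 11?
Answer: -8416/653 - 23144*I*√15/1959 ≈ -12.888 - 45.756*I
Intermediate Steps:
q(M) = -3 + 11*√M/4 (q(M) = -3 + (11*√M)/4 = -3 + 11*√M/4)
526/q(-15) = 526/(-3 + 11*√(-15)/4) = 526/(-3 + 11*(I*√15)/4) = 526/(-3 + 11*I*√15/4)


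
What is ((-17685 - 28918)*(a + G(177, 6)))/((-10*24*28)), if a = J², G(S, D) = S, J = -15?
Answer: 3122401/1120 ≈ 2787.9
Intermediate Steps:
a = 225 (a = (-15)² = 225)
((-17685 - 28918)*(a + G(177, 6)))/((-10*24*28)) = ((-17685 - 28918)*(225 + 177))/((-10*24*28)) = (-46603*402)/((-240*28)) = -18734406/(-6720) = -18734406*(-1/6720) = 3122401/1120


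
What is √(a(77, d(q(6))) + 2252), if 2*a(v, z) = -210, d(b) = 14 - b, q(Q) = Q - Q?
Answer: √2147 ≈ 46.336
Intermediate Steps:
q(Q) = 0
a(v, z) = -105 (a(v, z) = (½)*(-210) = -105)
√(a(77, d(q(6))) + 2252) = √(-105 + 2252) = √2147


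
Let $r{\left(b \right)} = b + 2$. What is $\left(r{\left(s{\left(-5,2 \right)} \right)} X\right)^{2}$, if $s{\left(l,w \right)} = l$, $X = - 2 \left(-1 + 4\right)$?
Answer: $324$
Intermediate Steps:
$X = -6$ ($X = \left(-2\right) 3 = -6$)
$r{\left(b \right)} = 2 + b$
$\left(r{\left(s{\left(-5,2 \right)} \right)} X\right)^{2} = \left(\left(2 - 5\right) \left(-6\right)\right)^{2} = \left(\left(-3\right) \left(-6\right)\right)^{2} = 18^{2} = 324$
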